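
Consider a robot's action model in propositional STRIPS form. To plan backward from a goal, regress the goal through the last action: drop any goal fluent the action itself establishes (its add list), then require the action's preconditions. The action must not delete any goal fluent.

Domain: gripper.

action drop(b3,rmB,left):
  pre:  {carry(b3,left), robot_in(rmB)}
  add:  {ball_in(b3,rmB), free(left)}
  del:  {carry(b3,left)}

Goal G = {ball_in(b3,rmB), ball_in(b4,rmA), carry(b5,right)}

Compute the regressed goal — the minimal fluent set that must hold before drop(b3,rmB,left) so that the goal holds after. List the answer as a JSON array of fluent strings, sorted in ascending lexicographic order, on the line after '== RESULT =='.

Regress:
  G ∩ del = {}  (empty — regression defined)
  G \ add = {ball_in(b3,rmB), ball_in(b4,rmA), carry(b5,right)} \ {ball_in(b3,rmB), free(left)} = {ball_in(b4,rmA), carry(b5,right)}
  ∪ pre   = {ball_in(b4,rmA), carry(b5,right)} ∪ {carry(b3,left), robot_in(rmB)}
          = {ball_in(b4,rmA), carry(b3,left), carry(b5,right), robot_in(rmB)}

== RESULT ==
["ball_in(b4,rmA)", "carry(b3,left)", "carry(b5,right)", "robot_in(rmB)"]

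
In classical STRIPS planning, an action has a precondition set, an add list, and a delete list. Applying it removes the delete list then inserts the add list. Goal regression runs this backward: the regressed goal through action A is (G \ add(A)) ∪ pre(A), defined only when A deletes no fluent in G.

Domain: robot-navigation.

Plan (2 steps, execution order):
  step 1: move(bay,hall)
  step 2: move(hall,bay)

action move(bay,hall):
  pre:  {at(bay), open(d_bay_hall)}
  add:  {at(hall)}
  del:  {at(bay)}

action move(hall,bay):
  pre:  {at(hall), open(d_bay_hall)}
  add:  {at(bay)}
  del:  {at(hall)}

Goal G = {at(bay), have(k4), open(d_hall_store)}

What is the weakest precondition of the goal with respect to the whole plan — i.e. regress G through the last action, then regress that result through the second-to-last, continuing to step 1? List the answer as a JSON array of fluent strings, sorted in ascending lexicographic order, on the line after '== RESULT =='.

Regress step by step:
  through step 2 (move(hall,bay)): drop {at(bay)}, keep {have(k4), open(d_hall_store)}, require {at(hall), open(d_bay_hall)}
    → {at(hall), have(k4), open(d_bay_hall), open(d_hall_store)}
  through step 1 (move(bay,hall)): drop {at(hall)}, keep {have(k4), open(d_bay_hall), open(d_hall_store)}, require {at(bay), open(d_bay_hall)}
    → {at(bay), have(k4), open(d_bay_hall), open(d_hall_store)}

== RESULT ==
["at(bay)", "have(k4)", "open(d_bay_hall)", "open(d_hall_store)"]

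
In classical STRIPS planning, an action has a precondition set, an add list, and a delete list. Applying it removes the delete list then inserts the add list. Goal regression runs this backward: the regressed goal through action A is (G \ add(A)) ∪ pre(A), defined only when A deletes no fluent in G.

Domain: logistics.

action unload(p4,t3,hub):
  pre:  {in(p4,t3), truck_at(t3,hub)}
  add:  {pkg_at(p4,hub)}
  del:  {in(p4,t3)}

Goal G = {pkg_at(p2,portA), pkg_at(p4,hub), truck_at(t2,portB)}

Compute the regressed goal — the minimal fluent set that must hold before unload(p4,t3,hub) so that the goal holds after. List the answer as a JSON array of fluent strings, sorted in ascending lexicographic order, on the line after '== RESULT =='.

Compute (G \ add) ∪ pre:
  G ∩ del = {}  (empty — regression defined)
  G \ add = {pkg_at(p2,portA), pkg_at(p4,hub), truck_at(t2,portB)} \ {pkg_at(p4,hub)} = {pkg_at(p2,portA), truck_at(t2,portB)}
  ∪ pre   = {pkg_at(p2,portA), truck_at(t2,portB)} ∪ {in(p4,t3), truck_at(t3,hub)}
          = {in(p4,t3), pkg_at(p2,portA), truck_at(t2,portB), truck_at(t3,hub)}

== RESULT ==
["in(p4,t3)", "pkg_at(p2,portA)", "truck_at(t2,portB)", "truck_at(t3,hub)"]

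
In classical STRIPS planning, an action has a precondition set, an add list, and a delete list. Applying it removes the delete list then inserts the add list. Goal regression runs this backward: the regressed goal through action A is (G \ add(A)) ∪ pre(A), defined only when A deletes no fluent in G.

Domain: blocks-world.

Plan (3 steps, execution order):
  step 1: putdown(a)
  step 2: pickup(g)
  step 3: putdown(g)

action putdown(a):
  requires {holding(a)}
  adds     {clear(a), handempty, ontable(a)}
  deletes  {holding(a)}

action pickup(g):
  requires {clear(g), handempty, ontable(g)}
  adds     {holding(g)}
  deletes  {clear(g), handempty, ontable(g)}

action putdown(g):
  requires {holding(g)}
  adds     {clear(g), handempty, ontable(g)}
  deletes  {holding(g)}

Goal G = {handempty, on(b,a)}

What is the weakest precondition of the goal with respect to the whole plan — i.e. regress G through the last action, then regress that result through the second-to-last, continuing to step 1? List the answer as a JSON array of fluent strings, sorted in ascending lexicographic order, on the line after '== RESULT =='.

Work backward from the goal:
  through step 3 (putdown(g)): drop {handempty}, keep {on(b,a)}, require {holding(g)}
    → {holding(g), on(b,a)}
  through step 2 (pickup(g)): drop {holding(g)}, keep {on(b,a)}, require {clear(g), handempty, ontable(g)}
    → {clear(g), handempty, on(b,a), ontable(g)}
  through step 1 (putdown(a)): drop {handempty}, keep {clear(g), on(b,a), ontable(g)}, require {holding(a)}
    → {clear(g), holding(a), on(b,a), ontable(g)}

== RESULT ==
["clear(g)", "holding(a)", "on(b,a)", "ontable(g)"]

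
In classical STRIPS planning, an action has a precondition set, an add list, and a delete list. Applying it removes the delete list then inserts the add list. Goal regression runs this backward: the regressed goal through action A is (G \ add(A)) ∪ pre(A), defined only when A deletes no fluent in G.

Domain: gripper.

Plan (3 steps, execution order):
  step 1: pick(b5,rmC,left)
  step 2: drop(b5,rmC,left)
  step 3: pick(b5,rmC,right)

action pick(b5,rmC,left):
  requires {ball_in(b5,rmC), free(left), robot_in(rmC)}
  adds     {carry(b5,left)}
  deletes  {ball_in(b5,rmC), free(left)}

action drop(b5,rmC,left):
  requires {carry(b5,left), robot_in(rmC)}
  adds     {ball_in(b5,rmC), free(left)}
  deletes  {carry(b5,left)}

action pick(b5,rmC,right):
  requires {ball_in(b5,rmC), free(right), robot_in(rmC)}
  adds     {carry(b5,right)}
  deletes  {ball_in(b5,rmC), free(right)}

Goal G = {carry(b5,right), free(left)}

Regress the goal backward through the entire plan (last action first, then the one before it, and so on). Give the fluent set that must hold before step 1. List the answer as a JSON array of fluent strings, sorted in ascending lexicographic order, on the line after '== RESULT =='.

Regress step by step:
  through step 3 (pick(b5,rmC,right)): drop {carry(b5,right)}, keep {free(left)}, require {ball_in(b5,rmC), free(right), robot_in(rmC)}
    → {ball_in(b5,rmC), free(left), free(right), robot_in(rmC)}
  through step 2 (drop(b5,rmC,left)): drop {ball_in(b5,rmC), free(left)}, keep {free(right), robot_in(rmC)}, require {carry(b5,left), robot_in(rmC)}
    → {carry(b5,left), free(right), robot_in(rmC)}
  through step 1 (pick(b5,rmC,left)): drop {carry(b5,left)}, keep {free(right), robot_in(rmC)}, require {ball_in(b5,rmC), free(left), robot_in(rmC)}
    → {ball_in(b5,rmC), free(left), free(right), robot_in(rmC)}

== RESULT ==
["ball_in(b5,rmC)", "free(left)", "free(right)", "robot_in(rmC)"]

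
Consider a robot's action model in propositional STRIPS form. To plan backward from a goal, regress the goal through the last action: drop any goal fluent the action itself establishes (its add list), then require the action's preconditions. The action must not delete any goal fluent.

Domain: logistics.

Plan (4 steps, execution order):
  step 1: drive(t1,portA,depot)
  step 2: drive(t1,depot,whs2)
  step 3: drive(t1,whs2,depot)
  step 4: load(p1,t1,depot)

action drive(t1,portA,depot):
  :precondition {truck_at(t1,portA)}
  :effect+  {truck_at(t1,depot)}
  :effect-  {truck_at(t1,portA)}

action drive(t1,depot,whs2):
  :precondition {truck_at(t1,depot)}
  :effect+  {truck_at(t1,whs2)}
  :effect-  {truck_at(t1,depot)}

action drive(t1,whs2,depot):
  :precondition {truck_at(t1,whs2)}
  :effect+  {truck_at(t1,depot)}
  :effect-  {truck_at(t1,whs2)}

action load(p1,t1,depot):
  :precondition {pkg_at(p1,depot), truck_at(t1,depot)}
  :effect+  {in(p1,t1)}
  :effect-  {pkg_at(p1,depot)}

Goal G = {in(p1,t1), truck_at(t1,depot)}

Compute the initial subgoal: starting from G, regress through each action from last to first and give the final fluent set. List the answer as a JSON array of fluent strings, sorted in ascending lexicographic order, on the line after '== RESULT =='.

Regress step by step:
  through step 4 (load(p1,t1,depot)): drop {in(p1,t1)}, keep {truck_at(t1,depot)}, require {pkg_at(p1,depot), truck_at(t1,depot)}
    → {pkg_at(p1,depot), truck_at(t1,depot)}
  through step 3 (drive(t1,whs2,depot)): drop {truck_at(t1,depot)}, keep {pkg_at(p1,depot)}, require {truck_at(t1,whs2)}
    → {pkg_at(p1,depot), truck_at(t1,whs2)}
  through step 2 (drive(t1,depot,whs2)): drop {truck_at(t1,whs2)}, keep {pkg_at(p1,depot)}, require {truck_at(t1,depot)}
    → {pkg_at(p1,depot), truck_at(t1,depot)}
  through step 1 (drive(t1,portA,depot)): drop {truck_at(t1,depot)}, keep {pkg_at(p1,depot)}, require {truck_at(t1,portA)}
    → {pkg_at(p1,depot), truck_at(t1,portA)}

== RESULT ==
["pkg_at(p1,depot)", "truck_at(t1,portA)"]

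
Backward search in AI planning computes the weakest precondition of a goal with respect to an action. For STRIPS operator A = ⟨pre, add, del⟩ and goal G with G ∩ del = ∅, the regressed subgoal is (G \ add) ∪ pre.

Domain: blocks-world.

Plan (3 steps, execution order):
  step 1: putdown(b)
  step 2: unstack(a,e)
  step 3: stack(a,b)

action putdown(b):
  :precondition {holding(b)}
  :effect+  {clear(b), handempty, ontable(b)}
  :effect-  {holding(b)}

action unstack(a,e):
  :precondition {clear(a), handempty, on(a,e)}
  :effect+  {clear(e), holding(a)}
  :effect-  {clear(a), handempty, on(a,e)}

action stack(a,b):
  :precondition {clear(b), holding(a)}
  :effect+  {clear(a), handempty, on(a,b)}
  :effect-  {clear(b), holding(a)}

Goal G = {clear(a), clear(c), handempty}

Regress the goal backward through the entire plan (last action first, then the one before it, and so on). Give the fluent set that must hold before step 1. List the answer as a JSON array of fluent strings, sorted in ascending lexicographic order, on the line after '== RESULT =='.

Regress step by step:
  through step 3 (stack(a,b)): drop {clear(a), handempty}, keep {clear(c)}, require {clear(b), holding(a)}
    → {clear(b), clear(c), holding(a)}
  through step 2 (unstack(a,e)): drop {holding(a)}, keep {clear(b), clear(c)}, require {clear(a), handempty, on(a,e)}
    → {clear(a), clear(b), clear(c), handempty, on(a,e)}
  through step 1 (putdown(b)): drop {clear(b), handempty}, keep {clear(a), clear(c), on(a,e)}, require {holding(b)}
    → {clear(a), clear(c), holding(b), on(a,e)}

== RESULT ==
["clear(a)", "clear(c)", "holding(b)", "on(a,e)"]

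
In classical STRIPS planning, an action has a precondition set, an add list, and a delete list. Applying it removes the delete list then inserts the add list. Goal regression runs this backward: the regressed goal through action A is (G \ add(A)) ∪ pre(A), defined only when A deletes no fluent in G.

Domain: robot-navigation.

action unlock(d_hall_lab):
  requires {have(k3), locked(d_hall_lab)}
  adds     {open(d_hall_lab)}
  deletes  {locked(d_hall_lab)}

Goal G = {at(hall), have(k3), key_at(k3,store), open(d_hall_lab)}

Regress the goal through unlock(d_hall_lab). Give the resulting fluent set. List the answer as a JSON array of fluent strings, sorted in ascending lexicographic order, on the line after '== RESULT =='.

Compute (G \ add) ∪ pre:
  G ∩ del = {}  (empty — regression defined)
  G \ add = {at(hall), have(k3), key_at(k3,store), open(d_hall_lab)} \ {open(d_hall_lab)} = {at(hall), have(k3), key_at(k3,store)}
  ∪ pre   = {at(hall), have(k3), key_at(k3,store)} ∪ {have(k3), locked(d_hall_lab)}
          = {at(hall), have(k3), key_at(k3,store), locked(d_hall_lab)}

== RESULT ==
["at(hall)", "have(k3)", "key_at(k3,store)", "locked(d_hall_lab)"]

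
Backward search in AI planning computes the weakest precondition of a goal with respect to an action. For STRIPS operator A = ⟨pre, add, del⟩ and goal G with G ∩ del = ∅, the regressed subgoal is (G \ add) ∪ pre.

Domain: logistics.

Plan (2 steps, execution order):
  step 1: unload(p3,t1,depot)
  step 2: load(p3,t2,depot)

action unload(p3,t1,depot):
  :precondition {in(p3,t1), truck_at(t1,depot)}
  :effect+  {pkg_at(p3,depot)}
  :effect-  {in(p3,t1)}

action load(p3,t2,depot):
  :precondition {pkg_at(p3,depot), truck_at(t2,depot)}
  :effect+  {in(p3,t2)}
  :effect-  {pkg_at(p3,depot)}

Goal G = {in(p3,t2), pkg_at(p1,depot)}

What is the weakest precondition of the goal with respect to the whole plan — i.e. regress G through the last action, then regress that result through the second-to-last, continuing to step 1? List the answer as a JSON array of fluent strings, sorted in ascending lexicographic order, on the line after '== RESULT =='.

Regress step by step:
  through step 2 (load(p3,t2,depot)): drop {in(p3,t2)}, keep {pkg_at(p1,depot)}, require {pkg_at(p3,depot), truck_at(t2,depot)}
    → {pkg_at(p1,depot), pkg_at(p3,depot), truck_at(t2,depot)}
  through step 1 (unload(p3,t1,depot)): drop {pkg_at(p3,depot)}, keep {pkg_at(p1,depot), truck_at(t2,depot)}, require {in(p3,t1), truck_at(t1,depot)}
    → {in(p3,t1), pkg_at(p1,depot), truck_at(t1,depot), truck_at(t2,depot)}

== RESULT ==
["in(p3,t1)", "pkg_at(p1,depot)", "truck_at(t1,depot)", "truck_at(t2,depot)"]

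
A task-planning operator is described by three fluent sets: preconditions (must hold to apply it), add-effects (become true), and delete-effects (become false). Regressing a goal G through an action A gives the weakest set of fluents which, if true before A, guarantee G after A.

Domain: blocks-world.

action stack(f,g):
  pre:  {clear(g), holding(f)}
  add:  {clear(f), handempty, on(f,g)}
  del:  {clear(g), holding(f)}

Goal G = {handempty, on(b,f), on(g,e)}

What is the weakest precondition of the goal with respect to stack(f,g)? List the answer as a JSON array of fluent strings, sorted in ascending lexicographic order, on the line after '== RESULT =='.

Compute (G \ add) ∪ pre:
  G ∩ del = {}  (empty — regression defined)
  G \ add = {handempty, on(b,f), on(g,e)} \ {clear(f), handempty, on(f,g)} = {on(b,f), on(g,e)}
  ∪ pre   = {on(b,f), on(g,e)} ∪ {clear(g), holding(f)}
          = {clear(g), holding(f), on(b,f), on(g,e)}

== RESULT ==
["clear(g)", "holding(f)", "on(b,f)", "on(g,e)"]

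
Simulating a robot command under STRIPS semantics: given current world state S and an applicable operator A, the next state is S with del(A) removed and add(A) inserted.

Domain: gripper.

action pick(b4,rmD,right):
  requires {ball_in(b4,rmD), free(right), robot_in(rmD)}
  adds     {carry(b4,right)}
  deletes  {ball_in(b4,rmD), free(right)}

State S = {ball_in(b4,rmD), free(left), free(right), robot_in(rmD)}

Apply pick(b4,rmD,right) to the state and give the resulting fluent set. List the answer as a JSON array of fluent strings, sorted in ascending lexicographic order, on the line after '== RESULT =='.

Progress:
  pre ⊆ S: {ball_in(b4,rmD), free(right), robot_in(rmD)} ⊆ S  — applicable
  S \ del = {free(left), robot_in(rmD)}
  ∪ add   = {carry(b4,right), free(left), robot_in(rmD)}

== RESULT ==
["carry(b4,right)", "free(left)", "robot_in(rmD)"]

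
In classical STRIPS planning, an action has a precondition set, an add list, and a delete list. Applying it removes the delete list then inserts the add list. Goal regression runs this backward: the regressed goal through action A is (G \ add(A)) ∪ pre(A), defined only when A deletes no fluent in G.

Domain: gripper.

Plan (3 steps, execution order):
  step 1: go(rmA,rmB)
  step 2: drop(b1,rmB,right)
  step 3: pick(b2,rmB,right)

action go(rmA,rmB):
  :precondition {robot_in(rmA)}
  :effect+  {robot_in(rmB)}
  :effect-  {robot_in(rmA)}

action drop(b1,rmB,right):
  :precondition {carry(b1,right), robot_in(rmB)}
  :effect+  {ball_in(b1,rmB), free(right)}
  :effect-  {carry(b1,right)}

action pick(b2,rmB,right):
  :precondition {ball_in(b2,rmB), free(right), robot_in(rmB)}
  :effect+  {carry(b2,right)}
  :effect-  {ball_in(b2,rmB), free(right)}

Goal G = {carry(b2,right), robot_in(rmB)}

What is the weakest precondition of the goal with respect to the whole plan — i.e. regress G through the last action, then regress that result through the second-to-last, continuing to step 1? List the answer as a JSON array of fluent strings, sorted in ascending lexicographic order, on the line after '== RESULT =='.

Work backward from the goal:
  through step 3 (pick(b2,rmB,right)): drop {carry(b2,right)}, keep {robot_in(rmB)}, require {ball_in(b2,rmB), free(right), robot_in(rmB)}
    → {ball_in(b2,rmB), free(right), robot_in(rmB)}
  through step 2 (drop(b1,rmB,right)): drop {free(right)}, keep {ball_in(b2,rmB), robot_in(rmB)}, require {carry(b1,right), robot_in(rmB)}
    → {ball_in(b2,rmB), carry(b1,right), robot_in(rmB)}
  through step 1 (go(rmA,rmB)): drop {robot_in(rmB)}, keep {ball_in(b2,rmB), carry(b1,right)}, require {robot_in(rmA)}
    → {ball_in(b2,rmB), carry(b1,right), robot_in(rmA)}

== RESULT ==
["ball_in(b2,rmB)", "carry(b1,right)", "robot_in(rmA)"]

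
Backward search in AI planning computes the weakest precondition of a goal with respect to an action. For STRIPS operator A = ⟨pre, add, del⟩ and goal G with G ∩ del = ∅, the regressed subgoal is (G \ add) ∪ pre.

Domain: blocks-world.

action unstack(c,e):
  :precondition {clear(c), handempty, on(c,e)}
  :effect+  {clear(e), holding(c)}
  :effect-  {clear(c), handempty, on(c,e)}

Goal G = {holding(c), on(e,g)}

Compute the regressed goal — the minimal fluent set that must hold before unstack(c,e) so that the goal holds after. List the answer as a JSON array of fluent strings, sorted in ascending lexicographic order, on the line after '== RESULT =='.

Compute (G \ add) ∪ pre:
  G ∩ del = {}  (empty — regression defined)
  G \ add = {holding(c), on(e,g)} \ {clear(e), holding(c)} = {on(e,g)}
  ∪ pre   = {on(e,g)} ∪ {clear(c), handempty, on(c,e)}
          = {clear(c), handempty, on(c,e), on(e,g)}

== RESULT ==
["clear(c)", "handempty", "on(c,e)", "on(e,g)"]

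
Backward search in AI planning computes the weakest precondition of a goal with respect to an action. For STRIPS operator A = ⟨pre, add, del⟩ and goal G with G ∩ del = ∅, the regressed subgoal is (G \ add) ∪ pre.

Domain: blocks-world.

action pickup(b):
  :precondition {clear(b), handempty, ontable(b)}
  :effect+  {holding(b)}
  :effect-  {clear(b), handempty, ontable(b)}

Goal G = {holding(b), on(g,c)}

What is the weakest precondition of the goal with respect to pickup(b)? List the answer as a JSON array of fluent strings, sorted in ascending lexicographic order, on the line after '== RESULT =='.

Regress:
  G ∩ del = {}  (empty — regression defined)
  G \ add = {holding(b), on(g,c)} \ {holding(b)} = {on(g,c)}
  ∪ pre   = {on(g,c)} ∪ {clear(b), handempty, ontable(b)}
          = {clear(b), handempty, on(g,c), ontable(b)}

== RESULT ==
["clear(b)", "handempty", "on(g,c)", "ontable(b)"]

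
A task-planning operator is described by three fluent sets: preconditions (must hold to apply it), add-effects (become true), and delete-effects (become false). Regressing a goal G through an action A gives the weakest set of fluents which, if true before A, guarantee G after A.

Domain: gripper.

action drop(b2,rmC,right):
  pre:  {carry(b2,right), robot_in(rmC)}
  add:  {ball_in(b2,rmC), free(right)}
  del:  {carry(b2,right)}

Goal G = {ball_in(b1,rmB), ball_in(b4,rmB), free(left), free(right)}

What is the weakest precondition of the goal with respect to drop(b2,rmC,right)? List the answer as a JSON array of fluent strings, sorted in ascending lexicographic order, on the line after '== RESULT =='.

Regress:
  G ∩ del = {}  (empty — regression defined)
  G \ add = {ball_in(b1,rmB), ball_in(b4,rmB), free(left), free(right)} \ {ball_in(b2,rmC), free(right)} = {ball_in(b1,rmB), ball_in(b4,rmB), free(left)}
  ∪ pre   = {ball_in(b1,rmB), ball_in(b4,rmB), free(left)} ∪ {carry(b2,right), robot_in(rmC)}
          = {ball_in(b1,rmB), ball_in(b4,rmB), carry(b2,right), free(left), robot_in(rmC)}

== RESULT ==
["ball_in(b1,rmB)", "ball_in(b4,rmB)", "carry(b2,right)", "free(left)", "robot_in(rmC)"]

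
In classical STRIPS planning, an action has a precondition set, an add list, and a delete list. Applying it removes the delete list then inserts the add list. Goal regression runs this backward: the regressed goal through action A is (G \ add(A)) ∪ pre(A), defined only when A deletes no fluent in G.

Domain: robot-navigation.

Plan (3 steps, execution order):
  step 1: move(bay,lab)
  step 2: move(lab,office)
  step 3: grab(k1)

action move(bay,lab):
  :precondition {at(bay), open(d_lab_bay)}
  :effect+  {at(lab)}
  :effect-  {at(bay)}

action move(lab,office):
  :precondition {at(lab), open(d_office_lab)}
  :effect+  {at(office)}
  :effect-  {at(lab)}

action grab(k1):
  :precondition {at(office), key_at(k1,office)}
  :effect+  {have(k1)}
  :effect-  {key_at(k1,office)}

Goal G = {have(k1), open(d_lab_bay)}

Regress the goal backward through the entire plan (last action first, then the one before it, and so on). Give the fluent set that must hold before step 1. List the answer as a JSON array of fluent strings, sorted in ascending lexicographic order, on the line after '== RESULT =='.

Regress step by step:
  through step 3 (grab(k1)): drop {have(k1)}, keep {open(d_lab_bay)}, require {at(office), key_at(k1,office)}
    → {at(office), key_at(k1,office), open(d_lab_bay)}
  through step 2 (move(lab,office)): drop {at(office)}, keep {key_at(k1,office), open(d_lab_bay)}, require {at(lab), open(d_office_lab)}
    → {at(lab), key_at(k1,office), open(d_lab_bay), open(d_office_lab)}
  through step 1 (move(bay,lab)): drop {at(lab)}, keep {key_at(k1,office), open(d_lab_bay), open(d_office_lab)}, require {at(bay), open(d_lab_bay)}
    → {at(bay), key_at(k1,office), open(d_lab_bay), open(d_office_lab)}

== RESULT ==
["at(bay)", "key_at(k1,office)", "open(d_lab_bay)", "open(d_office_lab)"]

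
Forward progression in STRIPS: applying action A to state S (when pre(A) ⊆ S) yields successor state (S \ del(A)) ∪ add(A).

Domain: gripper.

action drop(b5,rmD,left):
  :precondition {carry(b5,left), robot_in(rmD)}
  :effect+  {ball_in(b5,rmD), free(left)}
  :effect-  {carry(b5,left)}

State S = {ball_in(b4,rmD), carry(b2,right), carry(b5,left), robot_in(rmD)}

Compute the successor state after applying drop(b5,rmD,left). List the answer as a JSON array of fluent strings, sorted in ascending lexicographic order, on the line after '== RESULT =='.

Compute (S \ del) ∪ add:
  pre ⊆ S: {carry(b5,left), robot_in(rmD)} ⊆ S  — applicable
  S \ del = {ball_in(b4,rmD), carry(b2,right), robot_in(rmD)}
  ∪ add   = {ball_in(b4,rmD), ball_in(b5,rmD), carry(b2,right), free(left), robot_in(rmD)}

== RESULT ==
["ball_in(b4,rmD)", "ball_in(b5,rmD)", "carry(b2,right)", "free(left)", "robot_in(rmD)"]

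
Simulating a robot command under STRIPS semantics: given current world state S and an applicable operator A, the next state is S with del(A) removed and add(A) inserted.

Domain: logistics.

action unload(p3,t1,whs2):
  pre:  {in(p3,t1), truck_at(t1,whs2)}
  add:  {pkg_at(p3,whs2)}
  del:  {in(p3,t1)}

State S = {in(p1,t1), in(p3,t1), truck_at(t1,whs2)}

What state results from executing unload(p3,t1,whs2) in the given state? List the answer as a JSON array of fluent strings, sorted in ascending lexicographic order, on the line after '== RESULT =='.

Compute (S \ del) ∪ add:
  pre ⊆ S: {in(p3,t1), truck_at(t1,whs2)} ⊆ S  — applicable
  S \ del = {in(p1,t1), truck_at(t1,whs2)}
  ∪ add   = {in(p1,t1), pkg_at(p3,whs2), truck_at(t1,whs2)}

== RESULT ==
["in(p1,t1)", "pkg_at(p3,whs2)", "truck_at(t1,whs2)"]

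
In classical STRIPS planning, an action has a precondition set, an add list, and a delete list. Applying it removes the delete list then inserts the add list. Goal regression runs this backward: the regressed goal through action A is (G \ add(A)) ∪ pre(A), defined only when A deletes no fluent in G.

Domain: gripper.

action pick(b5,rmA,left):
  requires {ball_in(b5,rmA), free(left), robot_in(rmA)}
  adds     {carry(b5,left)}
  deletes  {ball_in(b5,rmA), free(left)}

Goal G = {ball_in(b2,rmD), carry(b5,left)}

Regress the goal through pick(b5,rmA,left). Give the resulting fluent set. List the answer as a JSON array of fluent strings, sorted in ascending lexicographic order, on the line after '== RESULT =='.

Regress:
  G ∩ del = {}  (empty — regression defined)
  G \ add = {ball_in(b2,rmD), carry(b5,left)} \ {carry(b5,left)} = {ball_in(b2,rmD)}
  ∪ pre   = {ball_in(b2,rmD)} ∪ {ball_in(b5,rmA), free(left), robot_in(rmA)}
          = {ball_in(b2,rmD), ball_in(b5,rmA), free(left), robot_in(rmA)}

== RESULT ==
["ball_in(b2,rmD)", "ball_in(b5,rmA)", "free(left)", "robot_in(rmA)"]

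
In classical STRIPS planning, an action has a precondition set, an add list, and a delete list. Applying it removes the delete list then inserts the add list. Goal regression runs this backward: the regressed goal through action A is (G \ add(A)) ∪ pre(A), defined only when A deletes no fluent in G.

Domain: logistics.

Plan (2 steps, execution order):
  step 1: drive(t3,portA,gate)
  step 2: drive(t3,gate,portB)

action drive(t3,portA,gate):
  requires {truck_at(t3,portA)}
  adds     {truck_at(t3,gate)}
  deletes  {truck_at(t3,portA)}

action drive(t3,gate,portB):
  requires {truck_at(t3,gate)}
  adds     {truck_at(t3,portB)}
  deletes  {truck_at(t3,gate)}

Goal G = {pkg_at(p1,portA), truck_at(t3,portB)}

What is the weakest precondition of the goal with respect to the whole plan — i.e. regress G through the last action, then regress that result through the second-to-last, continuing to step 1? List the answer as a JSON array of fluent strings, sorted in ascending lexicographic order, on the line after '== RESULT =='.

Regress step by step:
  through step 2 (drive(t3,gate,portB)): drop {truck_at(t3,portB)}, keep {pkg_at(p1,portA)}, require {truck_at(t3,gate)}
    → {pkg_at(p1,portA), truck_at(t3,gate)}
  through step 1 (drive(t3,portA,gate)): drop {truck_at(t3,gate)}, keep {pkg_at(p1,portA)}, require {truck_at(t3,portA)}
    → {pkg_at(p1,portA), truck_at(t3,portA)}

== RESULT ==
["pkg_at(p1,portA)", "truck_at(t3,portA)"]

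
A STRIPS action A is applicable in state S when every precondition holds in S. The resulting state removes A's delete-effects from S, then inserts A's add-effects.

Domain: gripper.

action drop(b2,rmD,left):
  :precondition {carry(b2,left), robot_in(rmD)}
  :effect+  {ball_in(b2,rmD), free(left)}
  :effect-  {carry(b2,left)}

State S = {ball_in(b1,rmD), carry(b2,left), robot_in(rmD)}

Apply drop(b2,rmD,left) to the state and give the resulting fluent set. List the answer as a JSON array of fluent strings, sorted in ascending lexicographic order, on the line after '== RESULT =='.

Compute (S \ del) ∪ add:
  pre ⊆ S: {carry(b2,left), robot_in(rmD)} ⊆ S  — applicable
  S \ del = {ball_in(b1,rmD), robot_in(rmD)}
  ∪ add   = {ball_in(b1,rmD), ball_in(b2,rmD), free(left), robot_in(rmD)}

== RESULT ==
["ball_in(b1,rmD)", "ball_in(b2,rmD)", "free(left)", "robot_in(rmD)"]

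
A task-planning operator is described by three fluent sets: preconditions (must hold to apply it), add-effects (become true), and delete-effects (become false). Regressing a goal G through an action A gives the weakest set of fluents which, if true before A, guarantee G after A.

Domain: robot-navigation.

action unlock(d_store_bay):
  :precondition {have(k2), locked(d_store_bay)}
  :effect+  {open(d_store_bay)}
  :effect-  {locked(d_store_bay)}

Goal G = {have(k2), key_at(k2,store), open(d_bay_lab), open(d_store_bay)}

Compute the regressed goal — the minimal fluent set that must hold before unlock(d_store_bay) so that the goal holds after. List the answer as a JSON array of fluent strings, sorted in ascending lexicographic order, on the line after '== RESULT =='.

Compute (G \ add) ∪ pre:
  G ∩ del = {}  (empty — regression defined)
  G \ add = {have(k2), key_at(k2,store), open(d_bay_lab), open(d_store_bay)} \ {open(d_store_bay)} = {have(k2), key_at(k2,store), open(d_bay_lab)}
  ∪ pre   = {have(k2), key_at(k2,store), open(d_bay_lab)} ∪ {have(k2), locked(d_store_bay)}
          = {have(k2), key_at(k2,store), locked(d_store_bay), open(d_bay_lab)}

== RESULT ==
["have(k2)", "key_at(k2,store)", "locked(d_store_bay)", "open(d_bay_lab)"]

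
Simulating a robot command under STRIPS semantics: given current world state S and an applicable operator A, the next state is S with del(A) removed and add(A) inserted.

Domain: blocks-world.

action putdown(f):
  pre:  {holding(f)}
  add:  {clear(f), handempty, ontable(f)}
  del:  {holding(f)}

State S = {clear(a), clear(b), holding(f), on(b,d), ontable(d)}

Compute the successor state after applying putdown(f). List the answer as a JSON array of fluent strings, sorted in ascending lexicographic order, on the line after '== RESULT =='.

Progress:
  pre ⊆ S: {holding(f)} ⊆ S  — applicable
  S \ del = {clear(a), clear(b), on(b,d), ontable(d)}
  ∪ add   = {clear(a), clear(b), clear(f), handempty, on(b,d), ontable(d), ontable(f)}

== RESULT ==
["clear(a)", "clear(b)", "clear(f)", "handempty", "on(b,d)", "ontable(d)", "ontable(f)"]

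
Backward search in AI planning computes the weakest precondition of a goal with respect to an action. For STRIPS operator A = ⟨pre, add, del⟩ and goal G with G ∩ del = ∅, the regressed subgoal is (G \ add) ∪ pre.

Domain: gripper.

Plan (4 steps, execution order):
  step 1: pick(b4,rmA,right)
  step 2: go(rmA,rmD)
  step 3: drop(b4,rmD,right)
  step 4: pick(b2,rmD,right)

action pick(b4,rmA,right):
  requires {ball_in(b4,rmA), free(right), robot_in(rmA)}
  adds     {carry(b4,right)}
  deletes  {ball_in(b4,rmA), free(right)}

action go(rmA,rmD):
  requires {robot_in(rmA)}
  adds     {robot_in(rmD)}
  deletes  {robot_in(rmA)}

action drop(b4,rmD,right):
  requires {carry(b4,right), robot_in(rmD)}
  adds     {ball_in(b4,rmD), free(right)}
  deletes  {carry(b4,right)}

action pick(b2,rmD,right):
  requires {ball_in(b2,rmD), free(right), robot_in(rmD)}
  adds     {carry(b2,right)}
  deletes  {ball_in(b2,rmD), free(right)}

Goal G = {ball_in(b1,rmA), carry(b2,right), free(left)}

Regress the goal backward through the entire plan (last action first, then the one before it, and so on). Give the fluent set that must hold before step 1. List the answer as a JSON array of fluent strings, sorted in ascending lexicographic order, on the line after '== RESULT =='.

Work backward from the goal:
  through step 4 (pick(b2,rmD,right)): drop {carry(b2,right)}, keep {ball_in(b1,rmA), free(left)}, require {ball_in(b2,rmD), free(right), robot_in(rmD)}
    → {ball_in(b1,rmA), ball_in(b2,rmD), free(left), free(right), robot_in(rmD)}
  through step 3 (drop(b4,rmD,right)): drop {free(right)}, keep {ball_in(b1,rmA), ball_in(b2,rmD), free(left), robot_in(rmD)}, require {carry(b4,right), robot_in(rmD)}
    → {ball_in(b1,rmA), ball_in(b2,rmD), carry(b4,right), free(left), robot_in(rmD)}
  through step 2 (go(rmA,rmD)): drop {robot_in(rmD)}, keep {ball_in(b1,rmA), ball_in(b2,rmD), carry(b4,right), free(left)}, require {robot_in(rmA)}
    → {ball_in(b1,rmA), ball_in(b2,rmD), carry(b4,right), free(left), robot_in(rmA)}
  through step 1 (pick(b4,rmA,right)): drop {carry(b4,right)}, keep {ball_in(b1,rmA), ball_in(b2,rmD), free(left), robot_in(rmA)}, require {ball_in(b4,rmA), free(right), robot_in(rmA)}
    → {ball_in(b1,rmA), ball_in(b2,rmD), ball_in(b4,rmA), free(left), free(right), robot_in(rmA)}

== RESULT ==
["ball_in(b1,rmA)", "ball_in(b2,rmD)", "ball_in(b4,rmA)", "free(left)", "free(right)", "robot_in(rmA)"]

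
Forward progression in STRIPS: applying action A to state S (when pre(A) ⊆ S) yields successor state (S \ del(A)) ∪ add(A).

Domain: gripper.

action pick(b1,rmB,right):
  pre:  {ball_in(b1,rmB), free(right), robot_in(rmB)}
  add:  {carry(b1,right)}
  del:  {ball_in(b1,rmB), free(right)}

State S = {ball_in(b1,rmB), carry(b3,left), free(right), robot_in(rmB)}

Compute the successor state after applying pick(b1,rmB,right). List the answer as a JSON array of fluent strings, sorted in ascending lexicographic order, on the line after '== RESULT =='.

Progress:
  pre ⊆ S: {ball_in(b1,rmB), free(right), robot_in(rmB)} ⊆ S  — applicable
  S \ del = {carry(b3,left), robot_in(rmB)}
  ∪ add   = {carry(b1,right), carry(b3,left), robot_in(rmB)}

== RESULT ==
["carry(b1,right)", "carry(b3,left)", "robot_in(rmB)"]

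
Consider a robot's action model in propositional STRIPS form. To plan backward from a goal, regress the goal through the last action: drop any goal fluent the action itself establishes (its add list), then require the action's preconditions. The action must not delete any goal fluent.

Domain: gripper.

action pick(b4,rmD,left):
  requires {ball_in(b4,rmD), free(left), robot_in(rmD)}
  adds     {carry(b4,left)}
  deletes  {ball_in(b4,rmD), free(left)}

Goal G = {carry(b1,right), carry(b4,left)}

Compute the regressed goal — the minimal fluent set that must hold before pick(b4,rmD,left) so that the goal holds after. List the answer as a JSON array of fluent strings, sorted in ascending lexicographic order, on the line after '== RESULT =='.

Regress:
  G ∩ del = {}  (empty — regression defined)
  G \ add = {carry(b1,right), carry(b4,left)} \ {carry(b4,left)} = {carry(b1,right)}
  ∪ pre   = {carry(b1,right)} ∪ {ball_in(b4,rmD), free(left), robot_in(rmD)}
          = {ball_in(b4,rmD), carry(b1,right), free(left), robot_in(rmD)}

== RESULT ==
["ball_in(b4,rmD)", "carry(b1,right)", "free(left)", "robot_in(rmD)"]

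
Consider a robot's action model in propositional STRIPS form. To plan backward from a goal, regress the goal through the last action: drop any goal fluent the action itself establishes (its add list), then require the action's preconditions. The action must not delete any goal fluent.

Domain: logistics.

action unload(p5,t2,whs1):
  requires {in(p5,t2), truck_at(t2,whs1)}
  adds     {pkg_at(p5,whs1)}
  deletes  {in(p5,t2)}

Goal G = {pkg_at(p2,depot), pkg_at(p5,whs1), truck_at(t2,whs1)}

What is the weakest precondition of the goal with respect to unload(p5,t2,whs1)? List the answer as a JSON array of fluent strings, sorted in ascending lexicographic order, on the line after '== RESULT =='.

Regress:
  G ∩ del = {}  (empty — regression defined)
  G \ add = {pkg_at(p2,depot), pkg_at(p5,whs1), truck_at(t2,whs1)} \ {pkg_at(p5,whs1)} = {pkg_at(p2,depot), truck_at(t2,whs1)}
  ∪ pre   = {pkg_at(p2,depot), truck_at(t2,whs1)} ∪ {in(p5,t2), truck_at(t2,whs1)}
          = {in(p5,t2), pkg_at(p2,depot), truck_at(t2,whs1)}

== RESULT ==
["in(p5,t2)", "pkg_at(p2,depot)", "truck_at(t2,whs1)"]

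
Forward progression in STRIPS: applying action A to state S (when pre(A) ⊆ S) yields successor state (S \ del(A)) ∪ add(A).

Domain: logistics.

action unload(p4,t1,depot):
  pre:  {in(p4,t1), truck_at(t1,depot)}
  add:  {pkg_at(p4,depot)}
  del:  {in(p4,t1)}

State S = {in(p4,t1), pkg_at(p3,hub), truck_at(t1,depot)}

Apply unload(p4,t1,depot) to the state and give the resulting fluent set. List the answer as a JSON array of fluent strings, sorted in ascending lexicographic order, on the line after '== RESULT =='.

Progress:
  pre ⊆ S: {in(p4,t1), truck_at(t1,depot)} ⊆ S  — applicable
  S \ del = {pkg_at(p3,hub), truck_at(t1,depot)}
  ∪ add   = {pkg_at(p3,hub), pkg_at(p4,depot), truck_at(t1,depot)}

== RESULT ==
["pkg_at(p3,hub)", "pkg_at(p4,depot)", "truck_at(t1,depot)"]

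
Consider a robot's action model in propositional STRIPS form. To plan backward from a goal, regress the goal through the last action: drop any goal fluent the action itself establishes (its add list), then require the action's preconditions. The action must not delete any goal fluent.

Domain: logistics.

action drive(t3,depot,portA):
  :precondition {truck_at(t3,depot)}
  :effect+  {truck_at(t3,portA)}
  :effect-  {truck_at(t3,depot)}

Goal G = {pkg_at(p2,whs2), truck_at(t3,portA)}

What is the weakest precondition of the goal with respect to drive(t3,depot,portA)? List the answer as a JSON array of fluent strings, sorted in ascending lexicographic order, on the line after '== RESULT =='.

Regress:
  G ∩ del = {}  (empty — regression defined)
  G \ add = {pkg_at(p2,whs2), truck_at(t3,portA)} \ {truck_at(t3,portA)} = {pkg_at(p2,whs2)}
  ∪ pre   = {pkg_at(p2,whs2)} ∪ {truck_at(t3,depot)}
          = {pkg_at(p2,whs2), truck_at(t3,depot)}

== RESULT ==
["pkg_at(p2,whs2)", "truck_at(t3,depot)"]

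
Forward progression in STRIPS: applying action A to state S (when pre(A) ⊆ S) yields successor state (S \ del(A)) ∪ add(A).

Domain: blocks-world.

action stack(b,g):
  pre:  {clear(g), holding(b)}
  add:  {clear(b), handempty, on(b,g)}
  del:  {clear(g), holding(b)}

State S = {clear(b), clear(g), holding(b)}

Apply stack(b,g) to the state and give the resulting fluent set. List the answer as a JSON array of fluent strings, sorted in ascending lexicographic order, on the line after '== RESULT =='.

Progress:
  pre ⊆ S: {clear(g), holding(b)} ⊆ S  — applicable
  S \ del = {clear(b)}
  ∪ add   = {clear(b), handempty, on(b,g)}

== RESULT ==
["clear(b)", "handempty", "on(b,g)"]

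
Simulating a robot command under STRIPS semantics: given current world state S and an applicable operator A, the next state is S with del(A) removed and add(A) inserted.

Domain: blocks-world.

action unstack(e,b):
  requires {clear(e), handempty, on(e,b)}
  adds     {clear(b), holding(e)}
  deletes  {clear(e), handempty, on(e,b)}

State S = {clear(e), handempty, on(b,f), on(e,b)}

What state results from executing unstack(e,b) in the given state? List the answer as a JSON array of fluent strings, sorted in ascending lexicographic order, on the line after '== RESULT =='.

Compute (S \ del) ∪ add:
  pre ⊆ S: {clear(e), handempty, on(e,b)} ⊆ S  — applicable
  S \ del = {on(b,f)}
  ∪ add   = {clear(b), holding(e), on(b,f)}

== RESULT ==
["clear(b)", "holding(e)", "on(b,f)"]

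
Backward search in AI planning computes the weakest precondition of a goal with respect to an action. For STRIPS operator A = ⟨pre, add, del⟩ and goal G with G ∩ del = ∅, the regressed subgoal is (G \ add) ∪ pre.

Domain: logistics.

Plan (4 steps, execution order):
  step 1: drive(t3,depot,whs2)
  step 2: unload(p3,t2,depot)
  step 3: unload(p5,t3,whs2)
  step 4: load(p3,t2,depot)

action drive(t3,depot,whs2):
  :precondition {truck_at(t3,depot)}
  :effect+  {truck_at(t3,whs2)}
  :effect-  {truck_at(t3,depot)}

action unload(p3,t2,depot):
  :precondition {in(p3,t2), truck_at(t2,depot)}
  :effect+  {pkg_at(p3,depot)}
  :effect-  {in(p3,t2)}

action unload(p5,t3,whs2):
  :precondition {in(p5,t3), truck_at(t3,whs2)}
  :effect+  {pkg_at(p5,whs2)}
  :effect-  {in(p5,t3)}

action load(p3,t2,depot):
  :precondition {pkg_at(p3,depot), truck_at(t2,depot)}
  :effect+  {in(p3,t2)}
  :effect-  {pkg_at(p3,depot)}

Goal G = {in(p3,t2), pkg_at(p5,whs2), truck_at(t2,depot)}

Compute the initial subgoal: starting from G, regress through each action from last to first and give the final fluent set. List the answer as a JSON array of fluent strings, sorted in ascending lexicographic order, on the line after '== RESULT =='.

Work backward from the goal:
  through step 4 (load(p3,t2,depot)): drop {in(p3,t2)}, keep {pkg_at(p5,whs2), truck_at(t2,depot)}, require {pkg_at(p3,depot), truck_at(t2,depot)}
    → {pkg_at(p3,depot), pkg_at(p5,whs2), truck_at(t2,depot)}
  through step 3 (unload(p5,t3,whs2)): drop {pkg_at(p5,whs2)}, keep {pkg_at(p3,depot), truck_at(t2,depot)}, require {in(p5,t3), truck_at(t3,whs2)}
    → {in(p5,t3), pkg_at(p3,depot), truck_at(t2,depot), truck_at(t3,whs2)}
  through step 2 (unload(p3,t2,depot)): drop {pkg_at(p3,depot)}, keep {in(p5,t3), truck_at(t2,depot), truck_at(t3,whs2)}, require {in(p3,t2), truck_at(t2,depot)}
    → {in(p3,t2), in(p5,t3), truck_at(t2,depot), truck_at(t3,whs2)}
  through step 1 (drive(t3,depot,whs2)): drop {truck_at(t3,whs2)}, keep {in(p3,t2), in(p5,t3), truck_at(t2,depot)}, require {truck_at(t3,depot)}
    → {in(p3,t2), in(p5,t3), truck_at(t2,depot), truck_at(t3,depot)}

== RESULT ==
["in(p3,t2)", "in(p5,t3)", "truck_at(t2,depot)", "truck_at(t3,depot)"]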